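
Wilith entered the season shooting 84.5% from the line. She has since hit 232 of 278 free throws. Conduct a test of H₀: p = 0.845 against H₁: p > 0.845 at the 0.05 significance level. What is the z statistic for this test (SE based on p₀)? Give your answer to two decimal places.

z = -0.48

p̂ = 232/278 ≈ 0.8345.
SE = √(p₀(1−p₀)/n) = √(0.13098/278) = 0.0217.
z = (0.8345 − 0.845)/0.0217 = -0.0105/0.0217 = -0.48.
p-value = P(Z > -0.482) ≈ 0.6852, so at α = 0.05 we fail to reject H₀.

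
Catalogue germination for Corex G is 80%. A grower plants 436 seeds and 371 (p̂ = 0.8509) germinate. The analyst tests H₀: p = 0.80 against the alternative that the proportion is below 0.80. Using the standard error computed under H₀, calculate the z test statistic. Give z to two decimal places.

p̂ = 371/436 ≈ 0.85092.
SE = √(p₀(1−p₀)/n) = √(0.16/436) = 0.01916.
z = (0.85092 − 0.8)/0.01916 = 0.05092/0.01916 = 2.66.
p-value = P(Z < 2.658) ≈ 0.9961.

z = 2.66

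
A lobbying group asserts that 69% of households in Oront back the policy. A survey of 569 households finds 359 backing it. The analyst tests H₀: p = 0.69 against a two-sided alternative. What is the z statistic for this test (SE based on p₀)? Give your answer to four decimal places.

z = -3.0465

p̂ = 359/569 = 0.630931.
SE = √(p₀(1−p₀)/n) = √(0.2139/569) = 0.019389.
z = (0.630931 − 0.69)/0.019389 = -0.059069/0.019389 = -3.0465.
Two-sided p-value ≈ 2·Φ(−3.047) = 0.0023.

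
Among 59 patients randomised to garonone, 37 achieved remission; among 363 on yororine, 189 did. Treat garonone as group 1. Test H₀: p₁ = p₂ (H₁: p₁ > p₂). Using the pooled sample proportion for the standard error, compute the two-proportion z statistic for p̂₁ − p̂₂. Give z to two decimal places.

z = 1.52

p̂₁ = 37/59 = 0.6271, p̂₂ = 189/363 = 0.5207.
Pooled p̂ = (37+189)/(59+363) = 226/422 = 0.5355.
SE = √(0.248737 × 0.019704) = 0.0700.
z = (0.6271 − 0.5207)/0.0700 = 0.1064/0.0700 = 1.52.
p-value = P(Z > 1.521) ≈ 0.0642.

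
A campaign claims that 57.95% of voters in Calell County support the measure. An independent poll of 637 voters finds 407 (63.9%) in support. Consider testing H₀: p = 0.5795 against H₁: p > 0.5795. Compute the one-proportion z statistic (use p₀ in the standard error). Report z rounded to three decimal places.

p̂ = 407/637 ≈ 0.638932.
Standard error under H₀: √(0.5795×0.4205/637) = 0.019559.
z = (0.638932 − 0.5795)/0.019559 = 0.059432/0.019559 = 3.039.

z = 3.039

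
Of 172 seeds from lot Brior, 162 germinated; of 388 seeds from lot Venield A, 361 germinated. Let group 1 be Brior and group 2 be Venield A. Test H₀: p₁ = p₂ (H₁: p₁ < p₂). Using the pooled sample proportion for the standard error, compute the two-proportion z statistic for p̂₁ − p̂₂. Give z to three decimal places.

p̂₁ = 162/172 = 0.94186, p̂₂ = 361/388 = 0.93041.
Pooled p̂ = (162+361)/(172+388) = 523/560 = 0.93393.
SE = √(0.061706 × 0.00839127) = 0.02276.
z = (0.94186 − 0.93041)/0.02276 = 0.01145/0.02276 = 0.503.
p-value = P(Z < 0.503) ≈ 0.6926.

z = 0.503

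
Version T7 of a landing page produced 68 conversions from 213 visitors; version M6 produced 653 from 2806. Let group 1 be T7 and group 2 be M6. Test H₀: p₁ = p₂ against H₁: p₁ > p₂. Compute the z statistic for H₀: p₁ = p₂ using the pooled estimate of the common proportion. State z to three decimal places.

z = 2.856

p̂₁ = 68/213 ≈ 0.31925, p̂₂ = 653/2806 ≈ 0.23272.
Pooled p̂ = (68+653)/(213+2806) = 721/3019 = 0.23882.
SE = √(0.181785 × 0.00505121) = 0.03030.
z = (0.31925 − 0.23272)/0.03030 = 0.08653/0.03030 = 2.856.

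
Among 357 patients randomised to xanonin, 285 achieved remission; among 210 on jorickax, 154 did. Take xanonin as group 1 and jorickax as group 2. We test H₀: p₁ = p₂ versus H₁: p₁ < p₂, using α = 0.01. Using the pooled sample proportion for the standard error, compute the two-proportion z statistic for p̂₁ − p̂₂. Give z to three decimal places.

z = 1.787

p̂₁ = 285/357 = 0.79832, p̂₂ = 154/210 = 0.73333.
Pooled p̂ = (285+154)/(357+210) = 439/567 = 0.77425.
SE = √(0.174787 × 0.00756303) = 0.03636.
z = (0.79832 − 0.73333)/0.03636 = 0.06499/0.03636 = 1.787.
p-value = P(Z < 1.787) ≈ 0.9631. With α = 0.01, fail to reject H₀.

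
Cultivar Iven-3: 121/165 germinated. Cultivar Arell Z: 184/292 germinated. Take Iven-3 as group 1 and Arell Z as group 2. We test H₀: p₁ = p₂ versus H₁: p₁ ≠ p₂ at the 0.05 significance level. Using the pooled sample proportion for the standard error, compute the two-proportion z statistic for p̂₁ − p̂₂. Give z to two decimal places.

p̂₁ = 121/165 = 0.7333, p̂₂ = 184/292 = 0.6301.
Pooled p̂ = (121+184)/(165+292) = 305/457 = 0.6674.
SE = √(0.221979 × 0.00948526) = 0.0459.
z = (0.7333 − 0.6301)/0.0459 = 0.1032/0.0459 = 2.25.
Two-sided p-value ≈ 2·Φ(−2.249) = 0.0245. With α = 0.05, reject H₀.

z = 2.25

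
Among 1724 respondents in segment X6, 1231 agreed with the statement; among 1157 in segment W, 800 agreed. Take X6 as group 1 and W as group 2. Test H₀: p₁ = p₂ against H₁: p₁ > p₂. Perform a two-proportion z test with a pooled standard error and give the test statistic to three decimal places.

p̂₁ = 1231/1724 = 0.71404, p̂₂ = 800/1157 = 0.69144.
Pooled p̂ = (1231+800)/(1724+1157) = 2031/2881 = 0.70496.
SE = √(0.20799 × 0.00144435) = 0.01733.
z = (0.71404 − 0.69144)/0.01733 = 0.02260/0.01733 = 1.304.

z = 1.304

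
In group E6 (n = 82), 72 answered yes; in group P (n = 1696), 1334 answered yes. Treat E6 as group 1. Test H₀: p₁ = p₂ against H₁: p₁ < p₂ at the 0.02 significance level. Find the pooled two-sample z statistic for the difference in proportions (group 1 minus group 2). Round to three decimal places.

z = 1.989

p̂₁ = 72/82 = 0.87805, p̂₂ = 1334/1696 = 0.78656.
Pooled p̂ = (72+1334)/(82+1696) = 1406/1778 = 0.79078.
SE = √(0.165449 × 0.0127847) = 0.04599.
z = (0.87805 − 0.78656)/0.04599 = 0.09149/0.04599 = 1.989.
p-value = P(Z < 1.989) ≈ 0.9767, so at α = 0.02 we fail to reject H₀.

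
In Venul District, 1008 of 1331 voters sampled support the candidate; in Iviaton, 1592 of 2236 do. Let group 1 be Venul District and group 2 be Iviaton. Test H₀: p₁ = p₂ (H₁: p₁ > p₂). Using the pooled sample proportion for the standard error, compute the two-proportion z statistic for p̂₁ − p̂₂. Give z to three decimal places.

p̂₁ = 1008/1331 ≈ 0.75733, p̂₂ = 1592/2236 ≈ 0.71199.
Pooled p̂ = (1008+1592)/(1331+2236) = 2600/3567 = 0.72890.
SE = √(p̂(1−p̂)(1/n₁+1/n₂)) = √(0.72890·0.27110·0.00119854) = √(0.000236836) = 0.01539.
z = (0.75733 − 0.71199)/0.01539 = 0.04534/0.01539 = 2.946.
p-value = P(Z > 2.946) ≈ 0.0016.

z = 2.946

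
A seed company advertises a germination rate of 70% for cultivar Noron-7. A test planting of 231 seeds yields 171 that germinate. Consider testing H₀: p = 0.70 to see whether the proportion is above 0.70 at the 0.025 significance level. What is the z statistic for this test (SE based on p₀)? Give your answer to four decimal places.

p̂ = 171/231 ≈ 0.740260.
Standard error under H₀: √(0.7×0.3/231) = 0.030151.
z = (0.740260 − 0.7)/0.030151 = 0.040260/0.030151 = 1.3353.
p-value = P(Z > 1.335) ≈ 0.0909; since p > α = 0.025, fail to reject H₀.

z = 1.3353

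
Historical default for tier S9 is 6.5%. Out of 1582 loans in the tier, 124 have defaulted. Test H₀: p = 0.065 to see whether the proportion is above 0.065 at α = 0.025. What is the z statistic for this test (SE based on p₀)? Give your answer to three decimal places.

p̂ = 124/1582 = 0.078382.
SE = √(p₀(1−p₀)/n) = √(0.060775/1582) = 0.006198.
z = (0.078382 − 0.065)/0.006198 = 0.013382/0.006198 = 2.159.
p-value = P(Z > 2.159) ≈ 0.0154; since p < α = 0.025, reject H₀.

z = 2.159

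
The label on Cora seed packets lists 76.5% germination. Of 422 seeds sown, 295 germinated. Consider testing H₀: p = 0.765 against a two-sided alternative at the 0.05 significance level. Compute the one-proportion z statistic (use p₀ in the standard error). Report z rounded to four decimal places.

z = -3.1952

p̂ = 295/422 ≈ 0.699052.
Under H₀, SE = √(0.765·0.235/422) = √(0.000426007) = 0.020640.
z = (0.699052 − 0.765)/0.020640 = -0.065948/0.020640 = -3.1952.
Two-sided p-value ≈ 2·Φ(−3.195) = 0.0014; since p < α = 0.05, reject H₀.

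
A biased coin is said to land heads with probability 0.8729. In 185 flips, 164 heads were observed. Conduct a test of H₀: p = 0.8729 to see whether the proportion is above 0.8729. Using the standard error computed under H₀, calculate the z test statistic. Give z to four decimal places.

p̂ = 164/185 ≈ 0.886486.
Under H₀, SE = √(0.8729·0.1271/185) = √(0.000599706) = 0.024489.
z = (0.886486 − 0.8729)/0.024489 = 0.013586/0.024489 = 0.5548.

z = 0.5548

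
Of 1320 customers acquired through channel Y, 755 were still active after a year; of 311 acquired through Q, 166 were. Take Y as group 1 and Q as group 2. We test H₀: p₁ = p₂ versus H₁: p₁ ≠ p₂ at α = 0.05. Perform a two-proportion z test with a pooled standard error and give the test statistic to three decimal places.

p̂₁ = 755/1320 = 0.57197, p̂₂ = 166/311 = 0.53376.
Pooled p̂ = (755+166)/(1320+311) = 921/1631 = 0.56468.
SE = √(p̂(1−p̂)(1/n₁+1/n₂)) = √(0.56468·0.43532·0.00397301) = √(0.000976629) = 0.03125.
z = (0.57197 − 0.53376)/0.03125 = 0.03821/0.03125 = 1.223.
Two-sided p-value ≈ 2·Φ(−1.223) = 0.2215. With α = 0.05, fail to reject H₀.

z = 1.223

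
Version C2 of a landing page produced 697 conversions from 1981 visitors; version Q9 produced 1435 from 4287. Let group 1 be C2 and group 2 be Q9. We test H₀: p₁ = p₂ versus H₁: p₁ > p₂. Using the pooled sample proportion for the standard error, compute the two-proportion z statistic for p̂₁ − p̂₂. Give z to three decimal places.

p̂₁ = 697/1981 ≈ 0.35184, p̂₂ = 1435/4287 ≈ 0.33473.
Pooled p̂ = (697+1435)/(1981+4287) = 2132/6268 = 0.34014.
SE = √(p̂(1−p̂)(1/n₁+1/n₂)) = √(0.34014·0.65986·0.000738059) = √(0.000165654) = 0.01287.
z = (0.35184 − 0.33473)/0.01287 = 0.01711/0.01287 = 1.329.

z = 1.329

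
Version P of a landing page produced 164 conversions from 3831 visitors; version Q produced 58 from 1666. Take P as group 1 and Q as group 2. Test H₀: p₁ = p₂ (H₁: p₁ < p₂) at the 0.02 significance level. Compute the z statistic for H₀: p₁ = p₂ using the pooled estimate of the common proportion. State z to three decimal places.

z = 1.384

p̂₁ = 164/3831 = 0.04281, p̂₂ = 58/1666 = 0.03481.
Pooled p̂ = (164+58)/(3831+1666) = 222/5497 = 0.04039.
SE = √(p̂(1−p̂)(1/n₁+1/n₂)) = √(0.04039·0.95961·0.000861269) = √(3.33782e-05) = 0.00578.
z = (0.04281 − 0.03481)/0.00578 = 0.00800/0.00578 = 1.384.
p-value = P(Z < 1.384) ≈ 0.9168. With α = 0.02, fail to reject H₀.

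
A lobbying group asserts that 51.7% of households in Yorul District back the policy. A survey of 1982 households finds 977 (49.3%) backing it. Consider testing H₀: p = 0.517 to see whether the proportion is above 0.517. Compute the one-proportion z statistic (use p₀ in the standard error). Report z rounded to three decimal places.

p̂ = 977/1982 ≈ 0.49294.
SE = √(p₀(1−p₀)/n) = √(0.24971/1982) = 0.01122.
z = (0.49294 − 0.517)/0.01122 = -0.02406/0.01122 = -2.144.
p-value = P(Z > -2.144) ≈ 0.9840.

z = -2.144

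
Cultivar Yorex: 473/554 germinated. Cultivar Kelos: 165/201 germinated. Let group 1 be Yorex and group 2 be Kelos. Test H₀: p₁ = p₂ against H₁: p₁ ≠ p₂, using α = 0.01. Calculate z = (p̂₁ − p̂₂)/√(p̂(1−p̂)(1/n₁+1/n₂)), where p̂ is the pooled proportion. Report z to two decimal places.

z = 1.10

p̂₁ = 473/554 = 0.8538, p̂₂ = 165/201 = 0.8209.
Pooled p̂ = (473+165)/(554+201) = 638/755 = 0.8450.
SE = √(0.130952 × 0.00678018) = 0.0298.
z = (0.8538 − 0.8209)/0.0298 = 0.0329/0.0298 = 1.10.
p-value = 2·P(Z > 1.104) ≈ 0.2696. With α = 0.01, fail to reject H₀.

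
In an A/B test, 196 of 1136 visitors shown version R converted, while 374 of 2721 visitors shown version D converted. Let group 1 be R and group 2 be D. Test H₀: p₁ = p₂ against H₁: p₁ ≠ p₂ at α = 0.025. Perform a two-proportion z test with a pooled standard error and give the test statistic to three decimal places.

p̂₁ = 196/1136 ≈ 0.172535, p̂₂ = 374/2721 ≈ 0.137449.
Pooled p̂ = (196+374)/(1136+2721) = 570/3857 = 0.147783.
SE = √(0.125943 × 0.00124779) = 0.012536.
z = (0.172535 − 0.137449)/0.012536 = 0.035086/0.012536 = 2.799.
p-value = 2·P(Z > 2.799) ≈ 0.0051, so at α = 0.025 we reject H₀.

z = 2.799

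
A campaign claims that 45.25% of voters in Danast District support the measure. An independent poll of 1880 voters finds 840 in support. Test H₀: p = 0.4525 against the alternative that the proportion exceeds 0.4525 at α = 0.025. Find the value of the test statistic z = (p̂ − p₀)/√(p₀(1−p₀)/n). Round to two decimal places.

z = -0.50

p̂ = 840/1880 ≈ 0.4468.
Under H₀, SE = √(0.4525·0.5475/1880) = √(0.000131779) = 0.0115.
z = (0.4468 − 0.4525)/0.0115 = -0.0057/0.0115 = -0.50.
p-value = P(Z > -0.496) ≈ 0.6900, so at α = 0.025 we fail to reject H₀.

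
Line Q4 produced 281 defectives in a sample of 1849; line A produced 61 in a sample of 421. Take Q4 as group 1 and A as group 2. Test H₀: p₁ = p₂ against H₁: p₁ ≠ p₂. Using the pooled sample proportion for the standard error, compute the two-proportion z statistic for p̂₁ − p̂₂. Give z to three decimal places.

z = 0.367

p̂₁ = 281/1849 = 0.151974, p̂₂ = 61/421 = 0.144893.
Pooled p̂ = (281+61)/(1849+421) = 342/2270 = 0.150661.
SE = √(0.127962 × 0.00291613) = 0.019317.
z = (0.151974 − 0.144893)/0.019317 = 0.007081/0.019317 = 0.367.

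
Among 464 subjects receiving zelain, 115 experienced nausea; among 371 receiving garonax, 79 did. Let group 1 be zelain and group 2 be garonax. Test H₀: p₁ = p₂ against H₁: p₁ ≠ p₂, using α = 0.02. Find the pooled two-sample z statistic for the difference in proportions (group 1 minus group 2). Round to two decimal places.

z = 1.19

p̂₁ = 115/464 ≈ 0.2478, p̂₂ = 79/371 ≈ 0.2129.
Pooled p̂ = (115+79)/(464+371) = 194/835 = 0.2323.
SE = √(p̂(1−p̂)(1/n₁+1/n₂)) = √(0.2323·0.7677·0.00485059) = √(0.00086513) = 0.0294.
z = (0.2478 − 0.2129)/0.0294 = 0.0349/0.0294 = 1.19.
Two-sided p-value ≈ 2·Φ(−1.187) = 0.2353, so at α = 0.02 we fail to reject H₀.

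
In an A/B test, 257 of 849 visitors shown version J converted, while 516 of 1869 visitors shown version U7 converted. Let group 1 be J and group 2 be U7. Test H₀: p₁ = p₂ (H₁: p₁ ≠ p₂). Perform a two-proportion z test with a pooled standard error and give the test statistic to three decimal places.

z = 1.426

p̂₁ = 257/849 ≈ 0.30271, p̂₂ = 516/1869 ≈ 0.27608.
Pooled p̂ = (257+516)/(849+1869) = 773/2718 = 0.28440.
SE = √(p̂(1−p̂)(1/n₁+1/n₂)) = √(0.28440·0.71560·0.0017129) = √(0.000348604) = 0.01867.
z = (0.30271 − 0.27608)/0.01867 = 0.02663/0.01867 = 1.426.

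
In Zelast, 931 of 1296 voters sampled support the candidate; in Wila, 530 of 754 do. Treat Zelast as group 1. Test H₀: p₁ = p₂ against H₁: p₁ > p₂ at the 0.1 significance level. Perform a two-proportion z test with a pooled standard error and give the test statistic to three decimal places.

z = 0.745

p̂₁ = 931/1296 ≈ 0.71836, p̂₂ = 530/754 ≈ 0.70292.
Pooled p̂ = (931+530)/(1296+754) = 1461/2050 = 0.71268.
SE = √(p̂(1−p̂)(1/n₁+1/n₂)) = √(0.71268·0.28732·0.00209786) = √(0.000429571) = 0.02073.
z = (0.71836 − 0.70292)/0.02073 = 0.01544/0.02073 = 0.745.
p-value = P(Z > 0.745) ≈ 0.2281; since p > α = 0.1, fail to reject H₀.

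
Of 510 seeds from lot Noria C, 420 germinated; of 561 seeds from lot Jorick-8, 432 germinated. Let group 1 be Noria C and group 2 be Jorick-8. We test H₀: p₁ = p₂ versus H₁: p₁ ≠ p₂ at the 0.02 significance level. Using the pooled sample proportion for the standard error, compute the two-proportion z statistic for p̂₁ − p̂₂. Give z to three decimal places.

p̂₁ = 420/510 ≈ 0.82353, p̂₂ = 432/561 ≈ 0.77005.
Pooled p̂ = (420+432)/(510+561) = 852/1071 = 0.79552.
SE = √(0.162669 × 0.00374332) = 0.02468.
z = (0.82353 − 0.77005)/0.02468 = 0.05348/0.02468 = 2.167.
Two-sided p-value ≈ 2·Φ(−2.167) = 0.0302. With α = 0.02, fail to reject H₀.

z = 2.167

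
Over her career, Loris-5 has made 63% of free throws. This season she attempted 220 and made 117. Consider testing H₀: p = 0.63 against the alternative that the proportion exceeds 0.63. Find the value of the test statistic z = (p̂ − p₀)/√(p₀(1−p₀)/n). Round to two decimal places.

p̂ = 117/220 = 0.53182.
Standard error under H₀: √(0.63×0.37/220) = 0.03255.
z = (0.53182 − 0.63)/0.03255 = -0.09818/0.03255 = -3.02.
p-value = P(Z > -3.016) ≈ 0.9987.

z = -3.02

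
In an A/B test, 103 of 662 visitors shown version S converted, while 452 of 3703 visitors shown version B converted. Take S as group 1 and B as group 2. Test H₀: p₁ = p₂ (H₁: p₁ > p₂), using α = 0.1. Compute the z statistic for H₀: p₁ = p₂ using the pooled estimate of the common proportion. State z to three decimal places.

p̂₁ = 103/662 ≈ 0.15559, p̂₂ = 452/3703 ≈ 0.12206.
Pooled p̂ = (103+452)/(662+3703) = 555/4365 = 0.12715.
SE = √(p̂(1−p̂)(1/n₁+1/n₂)) = √(0.12715·0.87285·0.00178063) = √(0.000197616) = 0.01406.
z = (0.15559 − 0.12206)/0.01406 = 0.03353/0.01406 = 2.385.
p-value = P(Z > 2.385) ≈ 0.0085, so at α = 0.1 we reject H₀.

z = 2.385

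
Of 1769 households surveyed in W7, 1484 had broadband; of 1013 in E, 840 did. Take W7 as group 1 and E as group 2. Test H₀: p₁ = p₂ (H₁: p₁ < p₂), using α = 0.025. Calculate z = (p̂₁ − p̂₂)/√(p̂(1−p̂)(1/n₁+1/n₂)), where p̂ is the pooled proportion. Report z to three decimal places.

p̂₁ = 1484/1769 ≈ 0.83889, p̂₂ = 840/1013 ≈ 0.82922.
Pooled p̂ = (1484+840)/(1769+1013) = 2324/2782 = 0.83537.
SE = √(0.137527 × 0.00155246) = 0.01461.
z = (0.83889 − 0.82922)/0.01461 = 0.00967/0.01461 = 0.662.
p-value = P(Z < 0.662) ≈ 0.7460. With α = 0.025, fail to reject H₀.

z = 0.662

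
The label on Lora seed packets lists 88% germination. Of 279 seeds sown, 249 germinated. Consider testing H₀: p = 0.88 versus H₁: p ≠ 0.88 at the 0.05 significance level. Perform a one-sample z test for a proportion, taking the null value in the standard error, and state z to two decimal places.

z = 0.64

p̂ = 249/279 = 0.8925.
Under H₀, SE = √(0.88·0.12/279) = √(0.000378495) = 0.0195.
z = (0.8925 − 0.88)/0.0195 = 0.0125/0.0195 = 0.64.
p-value = 2·P(Z > 0.641) ≈ 0.5214. With α = 0.05, fail to reject H₀.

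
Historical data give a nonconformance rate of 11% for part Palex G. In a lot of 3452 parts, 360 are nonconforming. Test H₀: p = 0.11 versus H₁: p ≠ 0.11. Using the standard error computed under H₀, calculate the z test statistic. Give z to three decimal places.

p̂ = 360/3452 = 0.104287.
Under H₀, SE = √(0.11·0.89/3452) = √(2.83604e-05) = 0.005325.
z = (0.104287 − 0.11)/0.005325 = -0.005713/0.005325 = -1.073.
p-value = 2·P(Z > 1.073) ≈ 0.2834.

z = -1.073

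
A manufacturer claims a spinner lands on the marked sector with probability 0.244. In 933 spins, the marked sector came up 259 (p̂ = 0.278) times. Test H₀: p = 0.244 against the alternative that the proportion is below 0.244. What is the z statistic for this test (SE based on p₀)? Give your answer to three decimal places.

p̂ = 259/933 ≈ 0.27760.
Under H₀, SE = √(0.244·0.756/933) = √(0.000197711) = 0.01406.
z = (0.27760 − 0.244)/0.01406 = 0.03360/0.01406 = 2.390.

z = 2.390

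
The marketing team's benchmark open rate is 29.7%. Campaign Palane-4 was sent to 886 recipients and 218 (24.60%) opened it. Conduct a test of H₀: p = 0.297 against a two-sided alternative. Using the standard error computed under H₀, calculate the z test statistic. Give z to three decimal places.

z = -3.319

p̂ = 218/886 ≈ 0.24605.
SE = √(p₀(1−p₀)/n) = √(0.20879/886) = 0.01535.
z = (0.24605 − 0.297)/0.01535 = -0.05095/0.01535 = -3.319.
Two-sided p-value ≈ 2·Φ(−3.319) = 0.0009.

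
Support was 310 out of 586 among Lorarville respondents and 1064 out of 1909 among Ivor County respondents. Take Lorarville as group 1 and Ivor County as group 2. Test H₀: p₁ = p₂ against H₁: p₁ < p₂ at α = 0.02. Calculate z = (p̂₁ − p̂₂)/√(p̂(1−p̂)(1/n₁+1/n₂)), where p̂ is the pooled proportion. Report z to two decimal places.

p̂₁ = 310/586 = 0.5290, p̂₂ = 1064/1909 = 0.5574.
Pooled p̂ = (310+1064)/(586+1909) = 1374/2495 = 0.5507.
SE = √(p̂(1−p̂)(1/n₁+1/n₂)) = √(0.5507·0.4493·0.00223032) = √(0.000551846) = 0.0235.
z = (0.5290 − 0.5574)/0.0235 = -0.0284/0.0235 = -1.21.
p-value = P(Z < -1.207) ≈ 0.1138; since p > α = 0.02, fail to reject H₀.

z = -1.21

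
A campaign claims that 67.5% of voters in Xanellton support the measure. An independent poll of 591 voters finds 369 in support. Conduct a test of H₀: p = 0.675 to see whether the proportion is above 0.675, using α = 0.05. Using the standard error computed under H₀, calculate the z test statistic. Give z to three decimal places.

p̂ = 369/591 = 0.624365.
Standard error under H₀: √(0.675×0.325/591) = 0.019266.
z = (0.624365 − 0.675)/0.019266 = -0.050635/0.019266 = -2.628.
p-value = P(Z > -2.628) ≈ 0.9957; since p > α = 0.05, fail to reject H₀.

z = -2.628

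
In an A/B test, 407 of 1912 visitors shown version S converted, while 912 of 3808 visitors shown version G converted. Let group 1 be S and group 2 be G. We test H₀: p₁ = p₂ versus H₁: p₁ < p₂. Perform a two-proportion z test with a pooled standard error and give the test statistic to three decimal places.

z = -2.256

p̂₁ = 407/1912 ≈ 0.212866, p̂₂ = 912/3808 ≈ 0.239496.
Pooled p̂ = (407+912)/(1912+3808) = 1319/5720 = 0.230594.
SE = √(p̂(1−p̂)(1/n₁+1/n₂)) = √(0.230594·0.769406·0.000785618) = √(0.000139385) = 0.011806.
z = (0.212866 − 0.239496)/0.011806 = -0.026630/0.011806 = -2.256.
p-value = P(Z < -2.256) ≈ 0.0120.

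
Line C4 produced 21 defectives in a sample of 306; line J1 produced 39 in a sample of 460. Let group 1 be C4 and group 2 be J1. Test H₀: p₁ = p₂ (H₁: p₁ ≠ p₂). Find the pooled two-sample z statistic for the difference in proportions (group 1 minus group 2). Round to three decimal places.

z = -0.815

p̂₁ = 21/306 = 0.06863, p̂₂ = 39/460 = 0.08478.
Pooled p̂ = (21+39)/(306+460) = 60/766 = 0.07833.
SE = √(0.0721936 × 0.00544189) = 0.01982.
z = (0.06863 − 0.08478)/0.01982 = -0.01615/0.01982 = -0.815.
p-value = 2·P(Z > 0.815) ≈ 0.4150.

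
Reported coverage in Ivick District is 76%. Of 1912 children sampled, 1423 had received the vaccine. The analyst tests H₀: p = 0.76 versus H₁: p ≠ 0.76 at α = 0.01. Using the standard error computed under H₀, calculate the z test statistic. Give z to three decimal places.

p̂ = 1423/1912 ≈ 0.744247.
SE = √(p₀(1−p₀)/n) = √(0.1824/1912) = 0.009767.
z = (0.744247 − 0.76)/0.009767 = -0.015753/0.009767 = -1.613.
p-value = 2·P(Z > 1.613) ≈ 0.1068; since p > α = 0.01, fail to reject H₀.

z = -1.613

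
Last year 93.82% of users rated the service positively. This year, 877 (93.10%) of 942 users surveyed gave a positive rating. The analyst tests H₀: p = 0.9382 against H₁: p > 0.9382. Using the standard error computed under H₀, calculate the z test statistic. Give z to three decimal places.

p̂ = 877/942 ≈ 0.930998.
Standard error under H₀: √(0.9382×0.0618/942) = 0.007845.
z = (0.930998 − 0.9382)/0.007845 = -0.007202/0.007845 = -0.918.
p-value = P(Z > -0.918) ≈ 0.8207.

z = -0.918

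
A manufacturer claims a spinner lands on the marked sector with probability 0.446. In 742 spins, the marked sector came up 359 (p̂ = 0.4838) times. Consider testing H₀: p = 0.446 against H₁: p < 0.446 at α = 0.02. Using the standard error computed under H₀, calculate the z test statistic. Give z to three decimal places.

z = 2.073

p̂ = 359/742 ≈ 0.48383.
Under H₀, SE = √(0.446·0.554/742) = √(0.000332997) = 0.01825.
z = (0.48383 − 0.446)/0.01825 = 0.03783/0.01825 = 2.073.
p-value = P(Z < 2.073) ≈ 0.9809. With α = 0.02, fail to reject H₀.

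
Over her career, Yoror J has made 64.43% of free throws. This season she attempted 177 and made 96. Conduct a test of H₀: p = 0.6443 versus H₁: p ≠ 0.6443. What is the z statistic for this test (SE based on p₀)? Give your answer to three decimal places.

p̂ = 96/177 ≈ 0.54237.
Under H₀, SE = √(0.6443·0.3557/177) = √(0.00129479) = 0.03598.
z = (0.54237 − 0.6443)/0.03598 = -0.10193/0.03598 = -2.833.
Two-sided p-value ≈ 2·Φ(−2.833) = 0.0046.

z = -2.833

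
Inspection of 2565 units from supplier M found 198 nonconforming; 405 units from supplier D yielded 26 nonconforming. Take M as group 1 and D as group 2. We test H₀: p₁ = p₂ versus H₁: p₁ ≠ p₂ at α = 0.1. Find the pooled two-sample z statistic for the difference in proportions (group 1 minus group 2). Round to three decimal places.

p̂₁ = 198/2565 ≈ 0.07719, p̂₂ = 26/405 ≈ 0.06420.
Pooled p̂ = (198+26)/(2565+405) = 224/2970 = 0.07542.
SE = √(p̂(1−p̂)(1/n₁+1/n₂)) = √(0.07542·0.92458·0.002859) = √(0.000199365) = 0.01412.
z = (0.07719 − 0.06420)/0.01412 = 0.01299/0.01412 = 0.920.
Two-sided p-value ≈ 2·Φ(−0.920) = 0.3574. With α = 0.1, fail to reject H₀.

z = 0.920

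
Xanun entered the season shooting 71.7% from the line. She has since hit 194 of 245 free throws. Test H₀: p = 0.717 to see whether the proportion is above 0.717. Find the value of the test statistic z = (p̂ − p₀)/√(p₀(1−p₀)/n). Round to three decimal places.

p̂ = 194/245 ≈ 0.79184.
Standard error under H₀: √(0.717×0.283/245) = 0.02878.
z = (0.79184 − 0.717)/0.02878 = 0.07484/0.02878 = 2.600.

z = 2.600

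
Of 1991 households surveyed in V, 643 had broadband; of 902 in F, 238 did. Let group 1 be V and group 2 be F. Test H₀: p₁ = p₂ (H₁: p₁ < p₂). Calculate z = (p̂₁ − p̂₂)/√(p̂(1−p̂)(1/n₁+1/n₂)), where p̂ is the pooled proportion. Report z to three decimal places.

z = 3.199

p̂₁ = 643/1991 ≈ 0.32295, p̂₂ = 238/902 ≈ 0.26386.
Pooled p̂ = (643+238)/(1991+902) = 881/2893 = 0.30453.
SE = √(0.211791 × 0.00161091) = 0.01847.
z = (0.32295 − 0.26386)/0.01847 = 0.05909/0.01847 = 3.199.
p-value = P(Z < 3.199) ≈ 0.9993.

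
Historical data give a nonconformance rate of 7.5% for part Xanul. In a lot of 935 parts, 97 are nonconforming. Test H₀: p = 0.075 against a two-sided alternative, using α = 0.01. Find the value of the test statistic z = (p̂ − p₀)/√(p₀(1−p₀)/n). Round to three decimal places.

p̂ = 97/935 ≈ 0.103743.
Under H₀, SE = √(0.075·0.925/935) = √(7.41979e-05) = 0.008614.
z = (0.103743 − 0.075)/0.008614 = 0.028743/0.008614 = 3.337.
Two-sided p-value ≈ 2·Φ(−3.337) = 0.0008, so at α = 0.01 we reject H₀.

z = 3.337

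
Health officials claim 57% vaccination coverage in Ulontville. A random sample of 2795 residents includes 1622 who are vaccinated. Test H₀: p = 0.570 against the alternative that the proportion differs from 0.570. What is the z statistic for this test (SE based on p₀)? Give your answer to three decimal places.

z = 1.102

p̂ = 1622/2795 ≈ 0.580322.
SE = √(p₀(1−p₀)/n) = √(0.2451/2795) = 0.009364.
z = (0.580322 − 0.57)/0.009364 = 0.010322/0.009364 = 1.102.
Two-sided p-value ≈ 2·Φ(−1.102) = 0.2703.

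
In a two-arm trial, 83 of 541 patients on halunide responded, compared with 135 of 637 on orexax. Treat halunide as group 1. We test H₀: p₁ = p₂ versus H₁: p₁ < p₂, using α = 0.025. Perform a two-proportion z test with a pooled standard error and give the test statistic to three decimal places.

z = -2.577

p̂₁ = 83/541 = 0.153420, p̂₂ = 135/637 = 0.211931.
Pooled p̂ = (83+135)/(541+637) = 218/1178 = 0.185059.
SE = √(p̂(1−p̂)(1/n₁+1/n₂)) = √(0.185059·0.814941·0.00341829) = √(0.00051552) = 0.022705.
z = (0.153420 − 0.211931)/0.022705 = -0.058511/0.022705 = -2.577.
p-value = P(Z < -2.577) ≈ 0.0050. With α = 0.025, reject H₀.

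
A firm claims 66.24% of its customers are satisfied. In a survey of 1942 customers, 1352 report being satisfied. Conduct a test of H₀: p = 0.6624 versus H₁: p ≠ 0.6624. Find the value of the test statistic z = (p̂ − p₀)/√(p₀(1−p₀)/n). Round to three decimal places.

z = 3.149

p̂ = 1352/1942 = 0.69619.
Under H₀, SE = √(0.6624·0.3376/1942) = √(0.000115153) = 0.01073.
z = (0.69619 − 0.6624)/0.01073 = 0.03379/0.01073 = 3.149.
Two-sided p-value ≈ 2·Φ(−3.149) = 0.0016.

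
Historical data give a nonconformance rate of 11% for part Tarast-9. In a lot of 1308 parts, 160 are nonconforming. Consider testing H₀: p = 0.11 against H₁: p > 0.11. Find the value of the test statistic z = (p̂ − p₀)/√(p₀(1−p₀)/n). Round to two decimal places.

p̂ = 160/1308 ≈ 0.12232.
SE = √(p₀(1−p₀)/n) = √(0.0979/1308) = 0.00865.
z = (0.12232 − 0.11)/0.00865 = 0.01232/0.00865 = 1.42.
p-value = P(Z > 1.425) ≈ 0.0771.

z = 1.42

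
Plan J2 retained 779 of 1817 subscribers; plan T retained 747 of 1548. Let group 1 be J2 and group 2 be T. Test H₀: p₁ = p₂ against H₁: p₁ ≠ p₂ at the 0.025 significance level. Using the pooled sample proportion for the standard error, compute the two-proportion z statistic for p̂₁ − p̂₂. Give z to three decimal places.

p̂₁ = 779/1817 = 0.42873, p̂₂ = 747/1548 = 0.48256.
Pooled p̂ = (779+747)/(1817+1548) = 1526/3365 = 0.45349.
SE = √(0.247837 × 0.00119635) = 0.01722.
z = (0.42873 − 0.48256)/0.01722 = -0.05383/0.01722 = -3.126.
p-value = 2·P(Z > 3.126) ≈ 0.0018; since p < α = 0.025, reject H₀.

z = -3.126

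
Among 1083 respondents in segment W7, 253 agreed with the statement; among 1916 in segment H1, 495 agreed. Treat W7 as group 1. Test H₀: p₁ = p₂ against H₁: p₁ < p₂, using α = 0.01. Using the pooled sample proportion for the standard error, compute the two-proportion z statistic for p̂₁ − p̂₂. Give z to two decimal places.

p̂₁ = 253/1083 = 0.23361, p̂₂ = 495/1916 = 0.25835.
Pooled p̂ = (253+495)/(1083+1916) = 748/2999 = 0.24942.
SE = √(p̂(1−p̂)(1/n₁+1/n₂)) = √(0.24942·0.75058·0.00144528) = √(0.000270568) = 0.01645.
z = (0.23361 − 0.25835)/0.01645 = -0.02474/0.01645 = -1.50.
p-value = P(Z < -1.504) ≈ 0.0663, so at α = 0.01 we fail to reject H₀.

z = -1.50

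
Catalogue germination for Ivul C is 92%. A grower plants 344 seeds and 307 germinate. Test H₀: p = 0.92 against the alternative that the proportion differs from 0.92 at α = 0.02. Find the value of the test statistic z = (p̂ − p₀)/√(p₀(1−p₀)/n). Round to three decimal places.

z = -1.884

p̂ = 307/344 = 0.89244.
SE = √(p₀(1−p₀)/n) = √(0.0736/344) = 0.01463.
z = (0.89244 − 0.92)/0.01463 = -0.02756/0.01463 = -1.884.
Two-sided p-value ≈ 2·Φ(−1.884) = 0.0596; since p > α = 0.02, fail to reject H₀.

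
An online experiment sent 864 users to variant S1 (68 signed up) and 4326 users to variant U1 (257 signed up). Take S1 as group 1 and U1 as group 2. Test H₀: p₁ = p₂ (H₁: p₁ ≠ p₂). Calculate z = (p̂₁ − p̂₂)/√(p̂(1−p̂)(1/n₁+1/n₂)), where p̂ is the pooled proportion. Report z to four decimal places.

p̂₁ = 68/864 ≈ 0.07870370, p̂₂ = 257/4326 ≈ 0.05940823.
Pooled p̂ = (68+257)/(864+4326) = 325/5190 = 0.06262042.
SE = √(0.0586991 × 0.00138857) = 0.00902816.
z = (0.07870370 − 0.05940823)/0.00902816 = 0.01929547/0.00902816 = 2.1373.
Two-sided p-value ≈ 2·Φ(−2.137) = 0.0326.

z = 2.1373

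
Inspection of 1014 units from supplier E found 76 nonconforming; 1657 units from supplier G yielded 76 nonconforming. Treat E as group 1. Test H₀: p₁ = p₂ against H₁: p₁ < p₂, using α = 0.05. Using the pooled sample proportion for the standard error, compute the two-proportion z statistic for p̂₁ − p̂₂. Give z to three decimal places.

p̂₁ = 76/1014 = 0.074951, p̂₂ = 76/1657 = 0.045866.
Pooled p̂ = (76+76)/(1014+1657) = 152/2671 = 0.056908.
SE = √(0.0536691 × 0.00158969) = 0.009237.
z = (0.074951 − 0.045866)/0.009237 = 0.029085/0.009237 = 3.149.
p-value = P(Z < 3.149) ≈ 0.9992; since p > α = 0.05, fail to reject H₀.

z = 3.149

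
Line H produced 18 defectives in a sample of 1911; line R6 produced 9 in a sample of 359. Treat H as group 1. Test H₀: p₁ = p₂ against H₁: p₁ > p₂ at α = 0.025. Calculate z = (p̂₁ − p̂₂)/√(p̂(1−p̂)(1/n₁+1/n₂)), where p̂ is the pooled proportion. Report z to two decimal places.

p̂₁ = 18/1911 ≈ 0.00942, p̂₂ = 9/359 ≈ 0.02507.
Pooled p̂ = (18+9)/(1911+359) = 27/2270 = 0.01189.
SE = √(p̂(1−p̂)(1/n₁+1/n₂)) = √(0.01189·0.98811·0.0033088) = √(3.88877e-05) = 0.00624.
z = (0.00942 − 0.02507)/0.00624 = -0.01565/0.00624 = -2.51.
p-value = P(Z > -2.510) ≈ 0.9940; since p > α = 0.025, fail to reject H₀.

z = -2.51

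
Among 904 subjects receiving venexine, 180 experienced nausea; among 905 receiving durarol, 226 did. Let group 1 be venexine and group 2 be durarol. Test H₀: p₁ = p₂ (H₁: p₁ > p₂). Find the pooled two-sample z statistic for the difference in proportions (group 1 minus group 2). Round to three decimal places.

p̂₁ = 180/904 = 0.199115, p̂₂ = 226/905 = 0.249724.
Pooled p̂ = (180+226)/(904+905) = 406/1809 = 0.224433.
SE = √(p̂(1−p̂)(1/n₁+1/n₂)) = √(0.224433·0.775567·0.00221117) = √(0.000384882) = 0.019618.
z = (0.199115 − 0.249724)/0.019618 = -0.050609/0.019618 = -2.580.
p-value = P(Z > -2.580) ≈ 0.9951.

z = -2.580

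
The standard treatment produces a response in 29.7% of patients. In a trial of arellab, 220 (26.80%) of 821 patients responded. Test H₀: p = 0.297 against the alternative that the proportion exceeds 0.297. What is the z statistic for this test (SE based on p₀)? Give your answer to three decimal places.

z = -1.821

p̂ = 220/821 ≈ 0.267966.
Under H₀, SE = √(0.297·0.703/821) = √(0.000254313) = 0.015947.
z = (0.267966 − 0.297)/0.015947 = -0.029034/0.015947 = -1.821.
p-value = P(Z > -1.821) ≈ 0.9657.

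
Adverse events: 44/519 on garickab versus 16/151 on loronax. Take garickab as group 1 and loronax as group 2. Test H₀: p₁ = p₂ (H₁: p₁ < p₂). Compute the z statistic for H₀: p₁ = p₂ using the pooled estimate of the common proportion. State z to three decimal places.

z = -0.802

p̂₁ = 44/519 = 0.08478, p̂₂ = 16/151 = 0.10596.
Pooled p̂ = (44+16)/(519+151) = 60/670 = 0.08955.
SE = √(p̂(1−p̂)(1/n₁+1/n₂)) = √(0.08955·0.91045·0.0085493) = √(0.000697047) = 0.02640.
z = (0.08478 − 0.10596)/0.02640 = -0.02118/0.02640 = -0.802.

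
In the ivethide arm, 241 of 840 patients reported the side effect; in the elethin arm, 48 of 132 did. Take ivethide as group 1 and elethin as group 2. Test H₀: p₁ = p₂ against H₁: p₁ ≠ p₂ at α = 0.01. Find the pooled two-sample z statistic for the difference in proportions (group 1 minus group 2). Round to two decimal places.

z = -1.79

p̂₁ = 241/840 = 0.2869, p̂₂ = 48/132 = 0.3636.
Pooled p̂ = (241+48)/(840+132) = 289/972 = 0.2973.
SE = √(p̂(1−p̂)(1/n₁+1/n₂)) = √(0.2973·0.7027·0.00876623) = √(0.00183147) = 0.0428.
z = (0.2869 − 0.3636)/0.0428 = -0.0767/0.0428 = -1.79.
p-value = 2·P(Z > 1.793) ≈ 0.0730; since p > α = 0.01, fail to reject H₀.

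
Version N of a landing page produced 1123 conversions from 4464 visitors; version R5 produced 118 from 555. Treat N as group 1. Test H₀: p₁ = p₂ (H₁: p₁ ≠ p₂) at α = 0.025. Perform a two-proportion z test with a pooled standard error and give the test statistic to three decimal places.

z = 2.006

p̂₁ = 1123/4464 ≈ 0.25157, p̂₂ = 118/555 ≈ 0.21261.
Pooled p̂ = (1123+118)/(4464+555) = 1241/5019 = 0.24726.
SE = √(0.186123 × 0.00202582) = 0.01942.
z = (0.25157 − 0.21261)/0.01942 = 0.03896/0.01942 = 2.006.
p-value = 2·P(Z > 2.006) ≈ 0.0448; since p > α = 0.025, fail to reject H₀.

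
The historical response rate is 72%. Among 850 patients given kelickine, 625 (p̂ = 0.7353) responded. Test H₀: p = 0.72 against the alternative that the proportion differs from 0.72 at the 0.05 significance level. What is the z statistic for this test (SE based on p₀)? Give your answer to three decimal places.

p̂ = 625/850 = 0.73529.
Standard error under H₀: √(0.72×0.28/850) = 0.01540.
z = (0.73529 − 0.72)/0.01540 = 0.01529/0.01540 = 0.993.
p-value = 2·P(Z > 0.993) ≈ 0.3207. With α = 0.05, fail to reject H₀.

z = 0.993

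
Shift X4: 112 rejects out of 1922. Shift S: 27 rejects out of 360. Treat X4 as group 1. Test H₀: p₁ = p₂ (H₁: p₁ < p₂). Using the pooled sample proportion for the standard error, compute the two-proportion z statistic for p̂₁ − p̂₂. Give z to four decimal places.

z = -1.2179

p̂₁ = 112/1922 = 0.0582726, p̂₂ = 27/360 = 0.0750000.
Pooled p̂ = (112+27)/(1922+360) = 139/2282 = 0.0609115.
SE = √(p̂(1−p̂)(1/n₁+1/n₂)) = √(0.0609115·0.9390885·0.00329807) = √(0.000188654) = 0.0137351.
z = (0.0582726 − 0.0750000)/0.0137351 = -0.0167274/0.0137351 = -1.2179.
p-value = P(Z < -1.218) ≈ 0.1116.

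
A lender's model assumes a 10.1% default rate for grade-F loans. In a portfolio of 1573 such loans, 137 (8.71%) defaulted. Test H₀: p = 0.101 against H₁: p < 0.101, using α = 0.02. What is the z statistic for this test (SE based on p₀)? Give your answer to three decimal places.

z = -1.830

p̂ = 137/1573 ≈ 0.08709.
Standard error under H₀: √(0.101×0.899/1573) = 0.00760.
z = (0.08709 − 0.101)/0.00760 = -0.01391/0.00760 = -1.830.
p-value = P(Z < -1.830) ≈ 0.0336, so at α = 0.02 we fail to reject H₀.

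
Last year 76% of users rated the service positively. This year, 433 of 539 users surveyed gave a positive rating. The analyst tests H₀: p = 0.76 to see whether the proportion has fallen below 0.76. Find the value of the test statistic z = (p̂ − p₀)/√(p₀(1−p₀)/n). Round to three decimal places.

z = 2.356

p̂ = 433/539 ≈ 0.803340.
SE = √(p₀(1−p₀)/n) = √(0.1824/539) = 0.018396.
z = (0.803340 − 0.76)/0.018396 = 0.043340/0.018396 = 2.356.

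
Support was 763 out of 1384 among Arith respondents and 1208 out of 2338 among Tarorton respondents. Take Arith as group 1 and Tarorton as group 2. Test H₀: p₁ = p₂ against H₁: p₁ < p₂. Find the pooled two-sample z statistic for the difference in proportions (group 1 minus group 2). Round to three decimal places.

z = 2.045

p̂₁ = 763/1384 = 0.55130, p̂₂ = 1208/2338 = 0.51668.
Pooled p̂ = (763+1208)/(1384+2338) = 1971/3722 = 0.52955.
SE = √(0.249127 × 0.00115026) = 0.01693.
z = (0.55130 − 0.51668)/0.01693 = 0.03462/0.01693 = 2.045.
p-value = P(Z < 2.045) ≈ 0.9796.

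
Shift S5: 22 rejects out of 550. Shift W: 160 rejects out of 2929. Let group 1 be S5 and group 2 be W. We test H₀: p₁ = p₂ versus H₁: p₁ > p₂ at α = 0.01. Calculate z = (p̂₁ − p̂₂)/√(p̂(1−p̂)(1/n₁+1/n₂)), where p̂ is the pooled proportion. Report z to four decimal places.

p̂₁ = 22/550 = 0.040000, p̂₂ = 160/2929 = 0.054626.
Pooled p̂ = (22+160)/(550+2929) = 182/3479 = 0.052314.
SE = √(p̂(1−p̂)(1/n₁+1/n₂)) = √(0.052314·0.947686·0.0021596) = √(0.000107067) = 0.010347.
z = (0.040000 − 0.054626)/0.010347 = -0.014626/0.010347 = -1.4135.
p-value = P(Z > -1.414) ≈ 0.9212; since p > α = 0.01, fail to reject H₀.

z = -1.4135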